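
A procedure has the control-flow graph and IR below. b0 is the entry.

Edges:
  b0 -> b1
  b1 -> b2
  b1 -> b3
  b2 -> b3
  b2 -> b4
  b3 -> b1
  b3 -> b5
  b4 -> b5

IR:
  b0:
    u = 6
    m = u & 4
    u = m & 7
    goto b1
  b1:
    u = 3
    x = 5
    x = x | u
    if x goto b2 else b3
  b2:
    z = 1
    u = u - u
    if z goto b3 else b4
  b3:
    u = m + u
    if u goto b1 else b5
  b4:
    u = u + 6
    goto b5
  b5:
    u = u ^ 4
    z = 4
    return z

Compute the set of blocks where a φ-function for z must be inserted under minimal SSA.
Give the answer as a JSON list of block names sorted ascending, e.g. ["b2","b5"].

Answer: ["b1", "b3", "b5"]

Analysis:
idom tree: b1←b0 b2←b1 b3←b1 b4←b2 b5←b1
Dom at joins:
  b1: preds {b0,b3}: {b0} ∩ {b0,b1,b3} = {b0}; idom=b0
  b3: preds {b1,b2}: {b0,b1} ∩ {b0,b1,b2} = {b0,b1}; idom=b1
  b5: preds {b3,b4}: {b0,b1,b3} ∩ {b0,b1,b2,b4} = {b0,b1}; idom=b1

Frontier:
  b1←b0: walk · to b0
  b1←b3: walk b3→b1 to b0
  b3←b1: walk · to b1
  b3←b2: walk b2 to b1
  b5←b3: walk b3 to b1
  b5←b4: walk b4→b2 to b1
  DF(b0)=∅
  DF(b1)={b1}
  DF(b2)={b3,b5}
  DF(b3)={b1,b5}
  DF(b4)={b5}
  DF(b5)=∅

φ for z: defs {b2,b5}
  DF⁺ = {b1,b3,b5}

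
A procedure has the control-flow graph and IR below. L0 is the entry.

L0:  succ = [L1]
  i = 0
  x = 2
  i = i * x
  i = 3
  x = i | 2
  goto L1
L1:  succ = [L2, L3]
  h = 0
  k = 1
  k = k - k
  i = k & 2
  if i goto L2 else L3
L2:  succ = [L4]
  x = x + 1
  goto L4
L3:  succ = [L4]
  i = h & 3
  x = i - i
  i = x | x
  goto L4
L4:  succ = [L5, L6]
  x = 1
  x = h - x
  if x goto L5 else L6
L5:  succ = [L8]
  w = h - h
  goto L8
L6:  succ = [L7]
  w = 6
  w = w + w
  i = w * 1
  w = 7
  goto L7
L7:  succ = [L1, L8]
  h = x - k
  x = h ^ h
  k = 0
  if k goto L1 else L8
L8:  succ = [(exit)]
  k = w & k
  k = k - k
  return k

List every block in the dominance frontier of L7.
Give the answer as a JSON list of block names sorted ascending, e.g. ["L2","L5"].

idom tree: L1←L0 L2←L1 L3←L1 L4←L1 L5←L4 L6←L4 L7←L6 L8←L4
Dom at joins:
  L1: preds {L0,L7}: {L0} ∩ {L0,L1,L4,L6,L7} = {L0}; idom=L0
  L4: preds {L2,L3}: {L0,L1,L2} ∩ {L0,L1,L3} = {L0,L1}; idom=L1
  L8: preds {L5,L7}: {L0,L1,L4,L5} ∩ {L0,L1,L4,L6,L7} = {L0,L1,L4}; idom=L4

Frontier:
  L1←L0: walk · to L0
  L1←L7: walk L7→L6→L4→L1 to L0
  L4←L2: walk L2 to L1
  L4←L3: walk L3 to L1
  L8←L5: walk L5 to L4
  L8←L7: walk L7→L6 to L4
  L0 → ∅
  L1 → {L1}
  L2 → {L4}
  L3 → {L4}
  L4 → {L1}
  L5 → {L8}
  L6 → {L1,L8}
  L7 → {L1,L8}
  L8 → ∅

DF(L7) = ["L1", "L8"]

Answer: ["L1", "L8"]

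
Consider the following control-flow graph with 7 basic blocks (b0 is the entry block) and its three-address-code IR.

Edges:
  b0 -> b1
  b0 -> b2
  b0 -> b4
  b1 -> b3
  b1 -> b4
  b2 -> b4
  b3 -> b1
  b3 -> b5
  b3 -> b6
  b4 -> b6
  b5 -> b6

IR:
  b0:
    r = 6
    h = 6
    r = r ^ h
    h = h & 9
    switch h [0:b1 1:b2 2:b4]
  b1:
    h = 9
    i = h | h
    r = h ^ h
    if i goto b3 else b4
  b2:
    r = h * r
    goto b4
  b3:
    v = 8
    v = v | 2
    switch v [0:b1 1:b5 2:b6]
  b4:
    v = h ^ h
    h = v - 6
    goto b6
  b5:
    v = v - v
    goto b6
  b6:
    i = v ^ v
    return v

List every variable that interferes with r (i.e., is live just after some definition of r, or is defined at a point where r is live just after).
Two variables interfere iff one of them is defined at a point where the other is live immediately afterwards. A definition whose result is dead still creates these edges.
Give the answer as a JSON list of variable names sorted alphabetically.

Answer: ["h", "i"]

Analysis:
Per-block:
  b0 def {h,r} use ∅
  b1 def {h,i,r} use ∅
  b2 def {r} use {h,r}
  b3 def {v} use ∅
  b4 def {h,v} use {h}
  b5 def {v} use {v}
  b6 def {i} use {v}

Live sets:
  live b0: ∅→{h,r}
  live b1: ∅→{h}
  live b2: {h,r}→{h}
  live b3: ∅→{v}
  live b4: {h}→{v}
  live b5: {v}→{v}
  live b6: {v}→∅

Conflict graph:
  h: {i,r,v}
  i: {h,r,v}
  r: {h,i}
  v: {h,i}

N(r) = ["h", "i"]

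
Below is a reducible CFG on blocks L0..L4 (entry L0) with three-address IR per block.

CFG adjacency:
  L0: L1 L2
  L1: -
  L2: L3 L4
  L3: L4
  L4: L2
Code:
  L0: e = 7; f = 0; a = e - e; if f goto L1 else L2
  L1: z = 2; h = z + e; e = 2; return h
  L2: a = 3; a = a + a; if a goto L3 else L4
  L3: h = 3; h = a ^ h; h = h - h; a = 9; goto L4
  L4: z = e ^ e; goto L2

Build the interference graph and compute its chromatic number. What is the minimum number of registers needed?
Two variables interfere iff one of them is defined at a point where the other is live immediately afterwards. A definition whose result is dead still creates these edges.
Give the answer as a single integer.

Block summaries:
  L0 def {a,e,f} use ∅
  L1 def {e,h,z} use {e}
  L2 def {a} use ∅
  L3 def {a,h} use {a}
  L4 def {z} use {e}

Live sets:
  live L0: ∅→{e}
  live L1: {e}→∅
  live L2: {e}→{a,e}
  live L3: {a,e}→{e}
  live L4: {e}→{e}

Conflict graph:
  a — {e,f,h}
  e — {a,f,h,z}
  f — {a,e}
  h — {a,e}
  z — {e}

Colouring:
  lower bound: {a,e,f} mutually conflict ⇒ χ ≥ 3
  assign a→r1 e→r0 f→r2 h→r2 z→r1 — no edge inside a register ⇒ χ ≤ 3
  χ = 3

Answer: 3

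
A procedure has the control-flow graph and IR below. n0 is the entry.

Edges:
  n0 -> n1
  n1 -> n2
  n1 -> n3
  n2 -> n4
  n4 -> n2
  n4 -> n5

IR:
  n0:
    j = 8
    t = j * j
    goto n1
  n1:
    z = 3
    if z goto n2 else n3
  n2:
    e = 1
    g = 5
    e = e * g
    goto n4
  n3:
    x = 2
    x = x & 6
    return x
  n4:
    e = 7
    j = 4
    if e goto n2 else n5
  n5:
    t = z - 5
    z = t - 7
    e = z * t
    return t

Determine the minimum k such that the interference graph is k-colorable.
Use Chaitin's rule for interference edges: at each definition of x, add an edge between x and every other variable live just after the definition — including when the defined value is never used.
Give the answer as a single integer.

Per-block:
  n0: {j,t} / ∅
  n1: {z} / ∅
  n2: {e,g} / ∅
  n3: {x} / ∅
  n4: {e,j} / ∅
  n5: {e,t,z} / {z}

Live sets:
  n0 li=∅ lo=∅
  n1 li=∅ lo={z}
  n2 li={z} lo={z}
  n3 li=∅ lo=∅
  n4 li={z} lo={z}
  n5 li={z} lo=∅

Interference:
  e — {g,j,t,z}
  g — {e,z}
  j — {e,z}
  t — {e,z}
  x — ∅
  z — {e,g,j,t}

Chromatic number:
  lower bound: {e,g,z} mutually conflict ⇒ χ ≥ 3
  3-colouring: r0={e,x}  r1={z}  r2={g,j,t}
  χ = 3

Answer: 3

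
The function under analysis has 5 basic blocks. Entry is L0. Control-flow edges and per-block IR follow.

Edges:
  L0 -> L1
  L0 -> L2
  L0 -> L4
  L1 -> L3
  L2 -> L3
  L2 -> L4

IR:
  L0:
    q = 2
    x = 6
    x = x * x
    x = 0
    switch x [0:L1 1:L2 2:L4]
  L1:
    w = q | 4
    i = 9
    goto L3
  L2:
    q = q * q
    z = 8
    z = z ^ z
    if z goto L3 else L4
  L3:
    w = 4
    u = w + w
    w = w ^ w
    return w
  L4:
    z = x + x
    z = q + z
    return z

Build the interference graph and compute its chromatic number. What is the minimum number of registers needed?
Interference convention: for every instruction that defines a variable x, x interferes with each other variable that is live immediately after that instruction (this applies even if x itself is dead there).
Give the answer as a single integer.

def/use:
  L0 def {q,x} use ∅
  L1 def {i,w} use {q}
  L2 def {q,z} use {q}
  L3 def {u,w} use ∅
  L4 def {z} use {q,x}

Live sets:
  L0: in=∅ out={q,x}
  L1: in={q} out=∅
  L2: in={q,x} out={q,x}
  L3: in=∅ out=∅
  L4: in={q,x} out=∅

Interfere edges:
  i — ∅
  q — {x,z}
  u — {w}
  w — {u}
  x — {q,z}
  z — {q,x}

Registers:
  {q,x,z} pairwise interfere (3-clique) ⇒ χ ≥ 3
  3-colouring: c0={i,q,u}  c1={w,x}  c2={z}
  χ = 3

Answer: 3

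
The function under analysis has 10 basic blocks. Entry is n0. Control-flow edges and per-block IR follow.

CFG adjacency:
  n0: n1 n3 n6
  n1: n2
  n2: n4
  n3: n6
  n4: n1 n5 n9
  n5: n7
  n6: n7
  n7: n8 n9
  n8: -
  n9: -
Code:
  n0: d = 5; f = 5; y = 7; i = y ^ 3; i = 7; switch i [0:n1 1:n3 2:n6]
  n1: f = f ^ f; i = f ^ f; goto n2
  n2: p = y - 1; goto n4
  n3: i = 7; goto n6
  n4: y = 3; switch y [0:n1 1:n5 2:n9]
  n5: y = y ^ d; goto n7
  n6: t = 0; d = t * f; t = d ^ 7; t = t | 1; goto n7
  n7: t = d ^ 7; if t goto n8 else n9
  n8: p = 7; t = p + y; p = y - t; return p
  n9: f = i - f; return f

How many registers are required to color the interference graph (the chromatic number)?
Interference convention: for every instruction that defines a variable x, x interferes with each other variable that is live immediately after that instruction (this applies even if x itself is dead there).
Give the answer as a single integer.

def/use:
  n0: def={d,f,i,y} ue=∅
  n1: def={f,i} ue={f}
  n2: def={p} ue={y}
  n3: def={i} ue=∅
  n4: def={y} ue=∅
  n5: def={y} ue={d,y}
  n6: def={d,t} ue={f}
  n7: def={t} ue={d}
  n8: def={p,t} ue={y}
  n9: def={f} ue={f,i}

Liveness:
  live n0: ∅→{d,f,i,y}
  live n1: {d,f,y}→{d,f,i,y}
  live n2: {d,f,i,y}→{d,f,i}
  live n3: {f,y}→{f,i,y}
  live n4: {d,f,i}→{d,f,i,y}
  live n5: {d,f,i,y}→{d,f,i,y}
  live n6: {f,i,y}→{d,f,i,y}
  live n7: {d,f,i,y}→{f,i,y}
  live n8: {y}→∅
  live n9: {f,i}→∅

Conflict graph:
  d↔{f,i,p,t,y}
  f↔{d,i,p,t,y}
  i↔{d,f,p,t,y}
  p↔{d,f,i,y}
  t↔{d,f,i,y}
  y↔{d,f,i,p,t}

Registers:
  {d,f,i,p,y} pairwise interfere (5-clique) ⇒ χ ≥ 5
  assign d→r0 f→r1 i→r2 p→r4 t→r4 y→r3 — no edge inside a register ⇒ χ ≤ 5
  χ = 5

Answer: 5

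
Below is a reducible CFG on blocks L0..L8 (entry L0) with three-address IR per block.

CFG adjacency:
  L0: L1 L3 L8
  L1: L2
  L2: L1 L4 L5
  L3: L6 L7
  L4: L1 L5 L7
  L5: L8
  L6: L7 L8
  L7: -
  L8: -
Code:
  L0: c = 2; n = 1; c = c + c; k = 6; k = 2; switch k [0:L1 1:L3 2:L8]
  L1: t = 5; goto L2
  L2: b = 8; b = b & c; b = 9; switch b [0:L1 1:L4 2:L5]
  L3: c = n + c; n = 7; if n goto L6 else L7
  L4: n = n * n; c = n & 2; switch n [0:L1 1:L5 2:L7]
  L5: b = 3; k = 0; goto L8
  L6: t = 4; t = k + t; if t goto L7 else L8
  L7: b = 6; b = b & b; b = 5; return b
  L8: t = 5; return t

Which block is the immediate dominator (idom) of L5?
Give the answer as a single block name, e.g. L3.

idom tree: L1←L0 L2←L1 L3←L0 L4←L2 L5←L2 L6←L3 L7←L0 L8←L0
Dom∩ at merges:
  L1: preds {L0,L2,L4}: {L0} ∩ {L0,L1,L2} ∩ {L0,L1,L2,L4} = {L0}; idom=L0
  L5: preds {L2,L4}: {L0,L1,L2} ∩ {L0,L1,L2,L4} = {L0,L1,L2}; idom=L2
  L7: preds {L3,L4,L6}: {L0,L3} ∩ {L0,L1,L2,L4} ∩ {L0,L3,L6} = {L0}; idom=L0
  L8: preds {L0,L5,L6}: {L0} ∩ {L0,L1,L2,L5} ∩ {L0,L3,L6} = {L0}; idom=L0

idom(L5) = L2

Answer: L2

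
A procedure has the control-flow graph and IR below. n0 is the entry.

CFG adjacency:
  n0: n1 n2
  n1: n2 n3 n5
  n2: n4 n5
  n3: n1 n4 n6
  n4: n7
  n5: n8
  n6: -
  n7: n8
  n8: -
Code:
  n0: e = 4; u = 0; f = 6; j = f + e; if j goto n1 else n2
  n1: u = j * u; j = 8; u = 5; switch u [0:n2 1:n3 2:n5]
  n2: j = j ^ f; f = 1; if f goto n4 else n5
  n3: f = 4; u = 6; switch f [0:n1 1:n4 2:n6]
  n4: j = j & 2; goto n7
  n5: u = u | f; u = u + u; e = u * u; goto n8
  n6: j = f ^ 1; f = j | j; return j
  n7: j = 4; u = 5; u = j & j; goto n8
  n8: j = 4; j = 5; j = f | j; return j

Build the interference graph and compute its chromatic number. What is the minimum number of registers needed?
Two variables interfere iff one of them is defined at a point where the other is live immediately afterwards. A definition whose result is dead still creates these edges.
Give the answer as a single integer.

Block summaries:
  n0: def={e,f,j,u} ue=∅
  n1: def={j,u} ue={j,u}
  n2: def={f,j} ue={f,j}
  n3: def={f,u} ue=∅
  n4: def={j} ue={j}
  n5: def={e,u} ue={f,u}
  n6: def={f,j} ue={f}
  n7: def={j,u} ue=∅
  n8: def={j} ue={f}

Live sets:
  n0 li=∅ lo={f,j,u}
  n1 li={f,j,u} lo={f,j,u}
  n2 li={f,j,u} lo={f,j,u}
  n3 li={j} lo={f,j,u}
  n4 li={f,j} lo={f}
  n5 li={f,u} lo={f}
  n6 li={f} lo=∅
  n7 li={f} lo={f}
  n8 li={f} lo=∅

Interference:
  e↔{f,u}
  f↔{e,j,u}
  j↔{f,u}
  u↔{e,f,j}

Chromatic number:
  clique {e,f,u} ⇒ need ≥ 3
  assign e→R2 f→R0 j→R2 u→R1 — no edge inside a register ⇒ χ ≤ 3
  χ = 3

Answer: 3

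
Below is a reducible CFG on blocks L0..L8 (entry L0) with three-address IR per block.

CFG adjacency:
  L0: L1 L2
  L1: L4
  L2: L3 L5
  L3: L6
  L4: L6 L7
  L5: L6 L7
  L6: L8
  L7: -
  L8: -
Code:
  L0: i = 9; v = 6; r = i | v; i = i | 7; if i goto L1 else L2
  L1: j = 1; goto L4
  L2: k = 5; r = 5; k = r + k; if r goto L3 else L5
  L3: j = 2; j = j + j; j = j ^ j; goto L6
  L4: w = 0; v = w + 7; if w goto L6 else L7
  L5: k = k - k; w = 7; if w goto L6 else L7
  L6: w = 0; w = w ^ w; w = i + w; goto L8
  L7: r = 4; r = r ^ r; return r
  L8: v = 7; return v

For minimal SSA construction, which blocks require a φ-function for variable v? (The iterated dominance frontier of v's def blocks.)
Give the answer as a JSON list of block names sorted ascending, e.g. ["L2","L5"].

idom tree: L1←L0 L2←L0 L3←L2 L4←L1 L5←L2 L6←L0 L7←L0 L8←L6
Join-block Dom:
  L6: preds {L3,L4,L5}: {L0,L2,L3} ∩ {L0,L1,L4} ∩ {L0,L2,L5} = {L0}; idom=L0
  L7: preds {L4,L5}: {L0,L1,L4} ∩ {L0,L2,L5} = {L0}; idom=L0

DF walk-up:
  L6←L3: walk L3→L2 to L0
  L6←L4: walk L4→L1 to L0
  L6←L5: walk L5→L2 to L0
  L7←L4: walk L4→L1 to L0
  L7←L5: walk L5→L2 to L0
  DF(L0)=∅
  DF(L1)={L6,L7}
  DF(L2)={L6,L7}
  DF(L3)={L6}
  DF(L4)={L6,L7}
  DF(L5)={L6,L7}
  DF(L6)=∅
  DF(L7)=∅
  DF(L8)=∅

φ for v: defs {L0,L4,L8}
  DF⁺ = {L6,L7}

Answer: ["L6", "L7"]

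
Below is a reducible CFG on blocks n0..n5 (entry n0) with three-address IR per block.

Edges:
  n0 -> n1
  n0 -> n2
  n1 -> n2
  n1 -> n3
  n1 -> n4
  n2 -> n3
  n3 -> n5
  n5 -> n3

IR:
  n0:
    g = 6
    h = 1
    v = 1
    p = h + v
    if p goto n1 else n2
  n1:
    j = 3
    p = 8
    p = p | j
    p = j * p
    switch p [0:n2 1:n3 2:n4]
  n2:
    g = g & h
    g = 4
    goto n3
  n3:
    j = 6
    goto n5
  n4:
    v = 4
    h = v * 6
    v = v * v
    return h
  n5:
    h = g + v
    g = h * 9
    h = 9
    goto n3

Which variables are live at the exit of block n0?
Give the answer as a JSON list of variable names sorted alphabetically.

Answer: ["g", "h", "v"]

Working:
Block summaries:
  n0: {g,h,p,v} / ∅
  n1: {j,p} / ∅
  n2: {g} / {g,h}
  n3: {j} / ∅
  n4: {h,v} / ∅
  n5: {g,h} / {g,v}

Live sets:
  live n0: ∅→{g,h,v}
  live n1: {g,h,v}→{g,h,v}
  live n2: {g,h,v}→{g,v}
  live n3: {g,v}→{g,v}
  live n4: ∅→∅
  live n5: {g,v}→{g,v}

live-out(n0) = ["g", "h", "v"]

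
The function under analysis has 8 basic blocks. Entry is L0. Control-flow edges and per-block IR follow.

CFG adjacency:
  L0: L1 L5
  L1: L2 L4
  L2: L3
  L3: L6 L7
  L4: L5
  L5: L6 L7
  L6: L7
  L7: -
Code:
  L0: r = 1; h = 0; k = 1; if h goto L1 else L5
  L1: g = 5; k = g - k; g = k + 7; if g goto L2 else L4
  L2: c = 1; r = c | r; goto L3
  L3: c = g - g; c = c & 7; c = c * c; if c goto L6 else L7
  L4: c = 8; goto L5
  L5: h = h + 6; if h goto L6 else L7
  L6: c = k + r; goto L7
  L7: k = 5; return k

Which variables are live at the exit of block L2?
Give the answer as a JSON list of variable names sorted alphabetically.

Answer: ["g", "k", "r"]

Analysis:
Per-block:
  L0: def={h,k,r} ue=∅
  L1: def={g,k} ue={k}
  L2: def={c,r} ue={r}
  L3: def={c} ue={g}
  L4: def={c} ue=∅
  L5: def={h} ue={h}
  L6: def={c} ue={k,r}
  L7: def={k} ue=∅

Live sets:
  L0 li=∅ lo={h,k,r}
  L1 li={h,k,r} lo={g,h,k,r}
  L2 li={g,k,r} lo={g,k,r}
  L3 li={g,k,r} lo={k,r}
  L4 li={h,k,r} lo={h,k,r}
  L5 li={h,k,r} lo={k,r}
  L6 li={k,r} lo=∅
  L7 li=∅ lo=∅

live-out(L2) = ["g", "k", "r"]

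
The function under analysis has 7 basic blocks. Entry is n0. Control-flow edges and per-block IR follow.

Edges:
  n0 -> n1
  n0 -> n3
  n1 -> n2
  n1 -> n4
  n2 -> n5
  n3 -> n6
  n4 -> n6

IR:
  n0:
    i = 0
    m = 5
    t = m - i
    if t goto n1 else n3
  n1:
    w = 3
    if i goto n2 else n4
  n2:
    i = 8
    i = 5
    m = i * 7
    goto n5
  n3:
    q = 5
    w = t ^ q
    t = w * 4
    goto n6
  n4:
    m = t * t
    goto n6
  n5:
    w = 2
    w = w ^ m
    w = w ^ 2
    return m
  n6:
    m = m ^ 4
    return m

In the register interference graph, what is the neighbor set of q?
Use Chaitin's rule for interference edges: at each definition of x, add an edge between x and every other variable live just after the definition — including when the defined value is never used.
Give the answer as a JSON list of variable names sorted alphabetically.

def/use:
  n0: def={i,m,t} ue=∅
  n1: def={w} ue={i}
  n2: def={i,m} ue=∅
  n3: def={q,t,w} ue={t}
  n4: def={m} ue={t}
  n5: def={w} ue={m}
  n6: def={m} ue={m}

Live sets:
  n0 li=∅ lo={i,m,t}
  n1 li={i,t} lo={t}
  n2 li=∅ lo={m}
  n3 li={m,t} lo={m}
  n4 li={t} lo={m}
  n5 li={m} lo=∅
  n6 li={m} lo=∅

Conflict graph:
  i↔{m,t,w}
  m↔{i,q,t,w}
  q↔{m,t}
  t↔{i,m,q,w}
  w↔{i,m,t}

N(q) = ["m", "t"]

Answer: ["m", "t"]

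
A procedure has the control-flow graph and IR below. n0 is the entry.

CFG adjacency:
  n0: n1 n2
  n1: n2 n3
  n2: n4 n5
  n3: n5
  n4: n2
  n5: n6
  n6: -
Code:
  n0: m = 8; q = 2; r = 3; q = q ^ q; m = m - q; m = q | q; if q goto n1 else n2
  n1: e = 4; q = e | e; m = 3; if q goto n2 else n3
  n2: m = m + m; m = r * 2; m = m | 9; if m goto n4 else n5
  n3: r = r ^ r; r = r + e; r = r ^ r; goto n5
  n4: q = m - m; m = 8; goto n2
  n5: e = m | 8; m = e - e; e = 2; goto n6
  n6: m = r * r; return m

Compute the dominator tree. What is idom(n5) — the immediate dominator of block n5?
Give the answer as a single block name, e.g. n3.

Answer: n0

Working:
idom tree: n1←n0 n2←n0 n3←n1 n4←n2 n5←n0 n6←n5
Join-block Dom:
  n2: preds {n0,n1,n4}: {n0} ∩ {n0,n1} ∩ {n0,n2,n4} = {n0}; idom=n0
  n5: preds {n2,n3}: {n0,n2} ∩ {n0,n1,n3} = {n0}; idom=n0

idom(n5) = n0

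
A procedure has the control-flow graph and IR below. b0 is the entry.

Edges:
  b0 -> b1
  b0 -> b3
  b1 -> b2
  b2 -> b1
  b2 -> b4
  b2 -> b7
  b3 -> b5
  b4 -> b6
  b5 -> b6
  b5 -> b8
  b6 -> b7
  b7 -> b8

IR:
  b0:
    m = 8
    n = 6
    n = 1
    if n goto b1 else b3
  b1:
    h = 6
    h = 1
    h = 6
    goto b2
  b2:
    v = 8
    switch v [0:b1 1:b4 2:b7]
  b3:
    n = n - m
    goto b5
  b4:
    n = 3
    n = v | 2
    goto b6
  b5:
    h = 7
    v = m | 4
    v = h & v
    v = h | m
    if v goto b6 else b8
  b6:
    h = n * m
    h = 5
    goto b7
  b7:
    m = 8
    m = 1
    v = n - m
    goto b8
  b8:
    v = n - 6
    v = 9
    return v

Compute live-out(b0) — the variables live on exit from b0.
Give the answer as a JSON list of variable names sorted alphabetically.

def/use:
  b0 def {m,n} use ∅
  b1 def {h} use ∅
  b2 def {v} use ∅
  b3 def {n} use {m,n}
  b4 def {n} use {v}
  b5 def {h,v} use {m}
  b6 def {h} use {m,n}
  b7 def {m,v} use {n}
  b8 def {v} use {n}

Backward fixpoint:
  b0: in=∅ out={m,n}
  b1: in={m,n} out={m,n}
  b2: in={m,n} out={m,n,v}
  b3: in={m,n} out={m,n}
  b4: in={m,v} out={m,n}
  b5: in={m,n} out={m,n}
  b6: in={m,n} out={n}
  b7: in={n} out={n}
  b8: in={n} out=∅

live-out(b0) = ["m", "n"]

Answer: ["m", "n"]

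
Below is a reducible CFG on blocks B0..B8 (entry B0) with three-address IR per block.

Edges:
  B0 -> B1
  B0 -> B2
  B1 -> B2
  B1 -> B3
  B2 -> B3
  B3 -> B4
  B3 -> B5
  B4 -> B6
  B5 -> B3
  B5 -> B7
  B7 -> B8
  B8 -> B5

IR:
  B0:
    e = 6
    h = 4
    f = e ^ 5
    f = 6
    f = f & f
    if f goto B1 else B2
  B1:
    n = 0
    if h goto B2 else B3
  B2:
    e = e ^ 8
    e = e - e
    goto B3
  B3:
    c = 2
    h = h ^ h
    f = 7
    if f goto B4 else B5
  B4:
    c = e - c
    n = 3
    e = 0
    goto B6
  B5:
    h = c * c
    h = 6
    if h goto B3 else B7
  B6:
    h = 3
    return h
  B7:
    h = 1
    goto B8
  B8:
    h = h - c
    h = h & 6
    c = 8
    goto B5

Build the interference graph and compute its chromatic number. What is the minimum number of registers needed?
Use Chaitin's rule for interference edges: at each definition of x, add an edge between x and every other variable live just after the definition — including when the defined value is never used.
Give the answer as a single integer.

Per-block:
  B0: {e,f,h} / ∅
  B1: {n} / {h}
  B2: {e} / {e}
  B3: {c,f,h} / {h}
  B4: {c,e,n} / {c,e}
  B5: {h} / {c}
  B6: {h} / ∅
  B7: {h} / ∅
  B8: {c,h} / {c,h}

Liveness:
  B0 li=∅ lo={e,h}
  B1 li={e,h} lo={e,h}
  B2 li={e,h} lo={e,h}
  B3 li={e,h} lo={c,e}
  B4 li={c,e} lo=∅
  B5 li={c,e} lo={c,e,h}
  B6 li=∅ lo=∅
  B7 li={c,e} lo={c,e,h}
  B8 li={c,e,h} lo={c,e}

Conflict graph:
  c↔{e,f,h}
  e↔{c,f,h,n}
  f↔{c,e,h}
  h↔{c,e,f,n}
  n↔{e,h}

Registers:
  {c,e,f,h} pairwise interfere (4-clique) ⇒ χ ≥ 4
  assign c→c2 e→c0 f→c3 h→c1 n→c2 — no edge inside a register ⇒ χ ≤ 4
  χ = 4

Answer: 4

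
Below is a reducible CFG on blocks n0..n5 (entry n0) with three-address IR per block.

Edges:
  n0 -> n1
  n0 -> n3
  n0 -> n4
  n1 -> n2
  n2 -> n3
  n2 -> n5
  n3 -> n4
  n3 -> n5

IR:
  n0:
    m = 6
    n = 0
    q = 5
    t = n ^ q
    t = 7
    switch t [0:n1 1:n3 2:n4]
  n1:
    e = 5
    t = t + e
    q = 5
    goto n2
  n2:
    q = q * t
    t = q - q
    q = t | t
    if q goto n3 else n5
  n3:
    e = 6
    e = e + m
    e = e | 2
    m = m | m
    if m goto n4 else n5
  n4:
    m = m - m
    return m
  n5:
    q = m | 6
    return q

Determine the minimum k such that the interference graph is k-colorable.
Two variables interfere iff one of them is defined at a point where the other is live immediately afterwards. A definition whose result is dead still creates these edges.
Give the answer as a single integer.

def/use:
  n0 def {m,n,q,t} use ∅
  n1 def {e,q,t} use {t}
  n2 def {q,t} use {q,t}
  n3 def {e,m} use {m}
  n4 def {m} use {m}
  n5 def {q} use {m}

Backward fixpoint:
  n0: in=∅ out={m,t}
  n1: in={m,t} out={m,q,t}
  n2: in={m,q,t} out={m}
  n3: in={m} out={m}
  n4: in={m} out=∅
  n5: in={m} out=∅

Interference:
  e↔{m,t}
  m↔{e,n,q,t}
  n↔{m,q}
  q↔{m,n,t}
  t↔{e,m,q}

Chromatic number:
  {e,m,t} pairwise interfere (3-clique) ⇒ χ ≥ 3
  assign e→R1 m→R0 n→R2 q→R1 t→R2 — no edge inside a register ⇒ χ ≤ 3
  χ = 3

Answer: 3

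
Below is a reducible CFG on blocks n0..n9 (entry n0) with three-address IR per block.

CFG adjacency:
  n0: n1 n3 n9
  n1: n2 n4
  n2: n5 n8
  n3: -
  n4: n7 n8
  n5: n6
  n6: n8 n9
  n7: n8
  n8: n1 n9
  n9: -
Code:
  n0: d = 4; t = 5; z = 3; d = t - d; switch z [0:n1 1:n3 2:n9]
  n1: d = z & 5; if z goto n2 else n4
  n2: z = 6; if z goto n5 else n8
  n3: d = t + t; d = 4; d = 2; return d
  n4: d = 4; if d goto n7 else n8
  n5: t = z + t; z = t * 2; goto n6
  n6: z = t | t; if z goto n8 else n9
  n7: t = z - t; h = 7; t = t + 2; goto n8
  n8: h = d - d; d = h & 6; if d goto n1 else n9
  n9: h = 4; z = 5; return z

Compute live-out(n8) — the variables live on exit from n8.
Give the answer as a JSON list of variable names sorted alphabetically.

Block summaries:
  n0: {d,t,z} / ∅
  n1: {d} / {z}
  n2: {z} / ∅
  n3: {d} / {t}
  n4: {d} / ∅
  n5: {t,z} / {t,z}
  n6: {z} / {t}
  n7: {h,t} / {t,z}
  n8: {d,h} / {d}
  n9: {h,z} / ∅

Backward fixpoint:
  n0: in=∅ out={t,z}
  n1: in={t,z} out={d,t,z}
  n2: in={d,t} out={d,t,z}
  n3: in={t} out=∅
  n4: in={t,z} out={d,t,z}
  n5: in={d,t,z} out={d,t}
  n6: in={d,t} out={d,t,z}
  n7: in={d,t,z} out={d,t,z}
  n8: in={d,t,z} out={t,z}
  n9: in=∅ out=∅

live-out(n8) = ["t", "z"]

Answer: ["t", "z"]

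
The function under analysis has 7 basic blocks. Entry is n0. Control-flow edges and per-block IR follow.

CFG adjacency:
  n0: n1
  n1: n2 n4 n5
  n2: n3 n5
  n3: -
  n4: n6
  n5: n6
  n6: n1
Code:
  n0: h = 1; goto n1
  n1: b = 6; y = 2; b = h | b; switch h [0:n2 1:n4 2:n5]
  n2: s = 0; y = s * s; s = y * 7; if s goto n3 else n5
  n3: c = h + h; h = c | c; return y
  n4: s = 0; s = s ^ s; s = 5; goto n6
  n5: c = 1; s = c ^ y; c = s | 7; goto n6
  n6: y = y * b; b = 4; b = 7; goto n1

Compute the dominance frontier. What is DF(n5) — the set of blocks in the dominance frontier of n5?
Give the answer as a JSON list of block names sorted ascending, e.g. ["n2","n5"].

Answer: ["n6"]

Derivation:
idom tree: n1←n0 n2←n1 n3←n2 n4←n1 n5←n1 n6←n1
Join-block Dom:
  n1: preds {n0,n6}: {n0} ∩ {n0,n1,n6} = {n0}; idom=n0
  n5: preds {n1,n2}: {n0,n1} ∩ {n0,n1,n2} = {n0,n1}; idom=n1
  n6: preds {n4,n5}: {n0,n1,n4} ∩ {n0,n1,n5} = {n0,n1}; idom=n1

Frontier:
  join n1 pred n0: · stop@n0
  join n1 pred n6: n6→n1 stop@n0
  join n5 pred n1: · stop@n1
  join n5 pred n2: n2 stop@n1
  join n6 pred n4: n4 stop@n1
  join n6 pred n5: n5 stop@n1
  n0 → ∅
  n1 → {n1}
  n2 → {n5}
  n3 → ∅
  n4 → {n6}
  n5 → {n6}
  n6 → {n1}

DF(n5) = ["n6"]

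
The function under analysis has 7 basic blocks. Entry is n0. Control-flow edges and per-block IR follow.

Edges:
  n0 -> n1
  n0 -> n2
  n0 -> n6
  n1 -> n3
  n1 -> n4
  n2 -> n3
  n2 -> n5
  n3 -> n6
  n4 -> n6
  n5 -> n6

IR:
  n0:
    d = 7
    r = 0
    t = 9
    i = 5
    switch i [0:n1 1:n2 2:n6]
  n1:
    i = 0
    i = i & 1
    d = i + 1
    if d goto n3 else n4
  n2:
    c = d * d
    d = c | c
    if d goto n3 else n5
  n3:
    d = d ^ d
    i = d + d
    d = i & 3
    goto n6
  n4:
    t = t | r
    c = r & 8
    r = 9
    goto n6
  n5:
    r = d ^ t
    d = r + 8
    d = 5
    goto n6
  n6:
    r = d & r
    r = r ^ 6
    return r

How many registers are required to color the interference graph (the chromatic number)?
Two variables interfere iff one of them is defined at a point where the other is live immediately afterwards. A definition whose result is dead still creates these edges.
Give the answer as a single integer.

Answer: 4

Derivation:
Block summaries:
  n0: {d,i,r,t} / ∅
  n1: {d,i} / ∅
  n2: {c,d} / {d}
  n3: {d,i} / {d}
  n4: {c,r,t} / {r,t}
  n5: {d,r} / {d,t}
  n6: {r} / {d,r}

Live sets:
  n0 li=∅ lo={d,r,t}
  n1 li={r,t} lo={d,r,t}
  n2 li={d,r,t} lo={d,r,t}
  n3 li={d,r} lo={d,r}
  n4 li={d,r,t} lo={d,r}
  n5 li={d,t} lo={d,r}
  n6 li={d,r} lo=∅

Interfere edges:
  c — {d,r,t}
  d — {c,i,r,t}
  i — {d,r,t}
  r — {c,d,i,t}
  t — {c,d,i,r}

Colouring:
  lower bound: {c,d,r,t} mutually conflict ⇒ χ ≥ 4
  4-colouring: R0={d}  R1={r}  R2={t}  R3={c,i}
  χ = 4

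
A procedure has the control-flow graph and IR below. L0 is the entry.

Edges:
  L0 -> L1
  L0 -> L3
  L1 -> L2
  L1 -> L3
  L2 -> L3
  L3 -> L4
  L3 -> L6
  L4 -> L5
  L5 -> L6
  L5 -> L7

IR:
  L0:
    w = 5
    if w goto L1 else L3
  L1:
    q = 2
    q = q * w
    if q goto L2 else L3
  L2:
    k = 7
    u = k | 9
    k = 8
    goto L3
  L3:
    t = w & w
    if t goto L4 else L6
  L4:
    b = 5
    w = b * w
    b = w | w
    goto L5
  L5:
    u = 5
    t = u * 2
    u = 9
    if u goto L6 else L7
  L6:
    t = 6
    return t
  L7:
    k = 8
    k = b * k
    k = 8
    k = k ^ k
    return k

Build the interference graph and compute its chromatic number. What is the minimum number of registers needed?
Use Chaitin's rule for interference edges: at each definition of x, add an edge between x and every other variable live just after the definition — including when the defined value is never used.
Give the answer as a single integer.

Block summaries:
  L0 def {w} use ∅
  L1 def {q} use {w}
  L2 def {k,u} use ∅
  L3 def {t} use {w}
  L4 def {b,w} use {w}
  L5 def {t,u} use ∅
  L6 def {t} use ∅
  L7 def {k} use {b}

Live sets:
  L0: in=∅ out={w}
  L1: in={w} out={w}
  L2: in={w} out={w}
  L3: in={w} out={w}
  L4: in={w} out={b}
  L5: in={b} out={b}
  L6: in=∅ out=∅
  L7: in={b} out=∅

Conflict graph:
  b↔{k,t,u,w}
  k↔{b,w}
  q↔{w}
  t↔{b,w}
  u↔{b,w}
  w↔{b,k,q,t,u}

Registers:
  lower bound: {b,k,w} mutually conflict ⇒ χ ≥ 3
  3-colouring: R0={w}  R1={b,q}  R2={k,t,u}
  χ = 3

Answer: 3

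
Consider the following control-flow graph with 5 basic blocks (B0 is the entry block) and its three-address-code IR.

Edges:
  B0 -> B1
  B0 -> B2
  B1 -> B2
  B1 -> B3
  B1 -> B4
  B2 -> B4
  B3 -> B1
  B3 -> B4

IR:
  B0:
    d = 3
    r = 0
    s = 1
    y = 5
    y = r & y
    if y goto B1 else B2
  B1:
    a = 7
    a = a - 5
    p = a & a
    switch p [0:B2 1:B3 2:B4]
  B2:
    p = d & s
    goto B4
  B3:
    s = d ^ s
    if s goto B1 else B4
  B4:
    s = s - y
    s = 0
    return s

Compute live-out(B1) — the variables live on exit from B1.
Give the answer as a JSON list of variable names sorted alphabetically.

Block summaries:
  B0: {d,r,s,y} / ∅
  B1: {a,p} / ∅
  B2: {p} / {d,s}
  B3: {s} / {d,s}
  B4: {s} / {s,y}

Backward fixpoint:
  B0 li=∅ lo={d,s,y}
  B1 li={d,s,y} lo={d,s,y}
  B2 li={d,s,y} lo={s,y}
  B3 li={d,s,y} lo={d,s,y}
  B4 li={s,y} lo=∅

live-out(B1) = ["d", "s", "y"]

Answer: ["d", "s", "y"]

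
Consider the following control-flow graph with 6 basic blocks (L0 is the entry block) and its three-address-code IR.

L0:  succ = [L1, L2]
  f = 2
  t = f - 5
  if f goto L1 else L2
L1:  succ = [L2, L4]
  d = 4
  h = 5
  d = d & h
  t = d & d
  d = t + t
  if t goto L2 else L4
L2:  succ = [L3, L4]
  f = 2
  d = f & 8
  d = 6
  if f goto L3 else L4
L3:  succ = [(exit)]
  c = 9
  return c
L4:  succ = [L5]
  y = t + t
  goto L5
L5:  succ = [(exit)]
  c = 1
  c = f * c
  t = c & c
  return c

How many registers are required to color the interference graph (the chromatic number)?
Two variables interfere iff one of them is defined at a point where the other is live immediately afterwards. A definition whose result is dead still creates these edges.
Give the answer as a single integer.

Per-block:
  L0 def {f,t} use ∅
  L1 def {d,h,t} use ∅
  L2 def {d,f} use ∅
  L3 def {c} use ∅
  L4 def {y} use {t}
  L5 def {c,t} use {f}

Backward fixpoint:
  L0 li=∅ lo={f,t}
  L1 li={f} lo={f,t}
  L2 li={t} lo={f,t}
  L3 li=∅ lo=∅
  L4 li={f,t} lo={f}
  L5 li={f} lo=∅

Conflict graph:
  c↔{f,t}
  d↔{f,h,t}
  f↔{c,d,h,t,y}
  h↔{d,f}
  t↔{c,d,f}
  y↔{f}

Registers:
  clique {c,f,t} ⇒ need ≥ 3
  3-colouring: c0={f}  c1={c,d,y}  c2={h,t}
  χ = 3

Answer: 3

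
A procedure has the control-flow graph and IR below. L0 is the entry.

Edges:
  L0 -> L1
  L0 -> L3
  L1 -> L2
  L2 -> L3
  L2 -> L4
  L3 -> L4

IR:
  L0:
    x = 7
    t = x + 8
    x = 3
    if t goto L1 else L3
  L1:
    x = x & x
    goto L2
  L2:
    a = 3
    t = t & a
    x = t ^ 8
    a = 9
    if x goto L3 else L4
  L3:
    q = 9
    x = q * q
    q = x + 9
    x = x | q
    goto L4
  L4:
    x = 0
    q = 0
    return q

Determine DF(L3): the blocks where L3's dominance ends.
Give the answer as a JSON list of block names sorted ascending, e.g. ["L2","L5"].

idom tree: L1←L0 L2←L1 L3←L0 L4←L0
Dom at joins:
  L3: preds {L0,L2}: {L0} ∩ {L0,L1,L2} = {L0}; idom=L0
  L4: preds {L2,L3}: {L0,L1,L2} ∩ {L0,L3} = {L0}; idom=L0

DF derivation:
  join L3 pred L0: · stop@L0
  join L3 pred L2: L2→L1 stop@L0
  join L4 pred L2: L2→L1 stop@L0
  join L4 pred L3: L3 stop@L0
  DF(L0)=∅
  DF(L1)={L3,L4}
  DF(L2)={L3,L4}
  DF(L3)={L4}
  DF(L4)=∅

DF(L3) = ["L4"]

Answer: ["L4"]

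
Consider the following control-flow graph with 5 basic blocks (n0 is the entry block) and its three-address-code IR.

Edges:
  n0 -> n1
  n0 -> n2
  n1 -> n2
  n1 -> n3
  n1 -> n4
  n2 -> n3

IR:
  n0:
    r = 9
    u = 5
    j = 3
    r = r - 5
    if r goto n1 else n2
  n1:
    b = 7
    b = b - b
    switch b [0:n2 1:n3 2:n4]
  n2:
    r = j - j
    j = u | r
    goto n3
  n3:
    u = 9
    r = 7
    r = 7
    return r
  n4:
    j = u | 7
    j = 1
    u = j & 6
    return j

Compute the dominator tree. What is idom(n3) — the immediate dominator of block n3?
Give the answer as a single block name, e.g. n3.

Answer: n0

Analysis:
idom tree: n1←n0 n2←n0 n3←n0 n4←n1
Dom at joins:
  n2: preds {n0,n1}: {n0} ∩ {n0,n1} = {n0}; idom=n0
  n3: preds {n1,n2}: {n0,n1} ∩ {n0,n2} = {n0}; idom=n0

idom(n3) = n0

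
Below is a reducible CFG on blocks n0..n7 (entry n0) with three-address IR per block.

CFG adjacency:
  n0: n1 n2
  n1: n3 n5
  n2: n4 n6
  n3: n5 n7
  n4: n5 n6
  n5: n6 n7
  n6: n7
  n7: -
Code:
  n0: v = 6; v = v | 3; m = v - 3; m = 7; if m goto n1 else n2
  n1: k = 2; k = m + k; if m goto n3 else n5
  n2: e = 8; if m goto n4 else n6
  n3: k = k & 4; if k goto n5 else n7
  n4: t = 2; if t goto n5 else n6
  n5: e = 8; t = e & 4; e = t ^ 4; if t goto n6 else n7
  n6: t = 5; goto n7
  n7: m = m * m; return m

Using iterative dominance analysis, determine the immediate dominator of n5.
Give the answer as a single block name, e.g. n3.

Answer: n0

Analysis:
idom tree: n1←n0 n2←n0 n3←n1 n4←n2 n5←n0 n6←n0 n7←n0
Dom at joins:
  n5: preds {n1,n3,n4}: {n0,n1} ∩ {n0,n1,n3} ∩ {n0,n2,n4} = {n0}; idom=n0
  n6: preds {n2,n4,n5}: {n0,n2} ∩ {n0,n2,n4} ∩ {n0,n5} = {n0}; idom=n0
  n7: preds {n3,n5,n6}: {n0,n1,n3} ∩ {n0,n5} ∩ {n0,n6} = {n0}; idom=n0

idom(n5) = n0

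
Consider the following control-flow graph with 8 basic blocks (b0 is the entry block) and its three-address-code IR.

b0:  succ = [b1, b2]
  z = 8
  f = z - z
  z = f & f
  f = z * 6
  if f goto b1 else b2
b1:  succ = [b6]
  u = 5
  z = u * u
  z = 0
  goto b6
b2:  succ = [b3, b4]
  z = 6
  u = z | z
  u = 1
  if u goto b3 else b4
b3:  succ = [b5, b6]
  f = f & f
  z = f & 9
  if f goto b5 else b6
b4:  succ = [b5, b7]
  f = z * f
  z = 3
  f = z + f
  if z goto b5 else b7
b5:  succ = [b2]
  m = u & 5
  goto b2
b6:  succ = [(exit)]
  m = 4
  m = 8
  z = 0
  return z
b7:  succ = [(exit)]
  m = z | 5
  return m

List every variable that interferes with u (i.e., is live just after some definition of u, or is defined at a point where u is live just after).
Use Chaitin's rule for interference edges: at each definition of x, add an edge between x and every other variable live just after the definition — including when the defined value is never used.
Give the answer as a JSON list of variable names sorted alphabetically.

Per-block:
  b0 def {f,z} use ∅
  b1 def {u,z} use ∅
  b2 def {u,z} use ∅
  b3 def {f,z} use {f}
  b4 def {f,z} use {f,z}
  b5 def {m} use {u}
  b6 def {m,z} use ∅
  b7 def {m} use {z}

Liveness:
  b0 li=∅ lo={f}
  b1 li=∅ lo=∅
  b2 li={f} lo={f,u,z}
  b3 li={f,u} lo={f,u}
  b4 li={f,u,z} lo={f,u,z}
  b5 li={f,u} lo={f}
  b6 li=∅ lo=∅
  b7 li={z} lo=∅

Interference:
  f — {m,u,z}
  m — {f}
  u — {f,z}
  z — {f,u}

N(u) = ["f", "z"]

Answer: ["f", "z"]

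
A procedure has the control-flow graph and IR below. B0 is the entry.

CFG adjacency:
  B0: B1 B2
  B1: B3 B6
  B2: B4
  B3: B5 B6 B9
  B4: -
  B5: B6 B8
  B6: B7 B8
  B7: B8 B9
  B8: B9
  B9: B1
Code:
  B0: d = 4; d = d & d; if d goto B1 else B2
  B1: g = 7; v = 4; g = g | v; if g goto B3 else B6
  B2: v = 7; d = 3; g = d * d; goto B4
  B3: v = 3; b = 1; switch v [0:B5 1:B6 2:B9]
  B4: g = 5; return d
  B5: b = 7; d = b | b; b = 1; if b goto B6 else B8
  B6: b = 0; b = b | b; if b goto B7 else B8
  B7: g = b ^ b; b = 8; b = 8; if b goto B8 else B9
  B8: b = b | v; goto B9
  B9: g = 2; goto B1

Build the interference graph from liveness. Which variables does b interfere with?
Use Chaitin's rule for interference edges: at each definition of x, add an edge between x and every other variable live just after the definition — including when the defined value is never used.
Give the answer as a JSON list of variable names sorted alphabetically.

Block summaries:
  B0 def {d} use ∅
  B1 def {g,v} use ∅
  B2 def {d,g,v} use ∅
  B3 def {b,v} use ∅
  B4 def {g} use {d}
  B5 def {b,d} use ∅
  B6 def {b} use ∅
  B7 def {b,g} use {b}
  B8 def {b} use {b,v}
  B9 def {g} use ∅

Backward fixpoint:
  B0: in=∅ out=∅
  B1: in=∅ out={v}
  B2: in=∅ out={d}
  B3: in=∅ out={v}
  B4: in={d} out=∅
  B5: in={v} out={b,v}
  B6: in={v} out={b,v}
  B7: in={b,v} out={b,v}
  B8: in={b,v} out=∅
  B9: in=∅ out=∅

Interference:
  b — {v}
  d — {g,v}
  g — {d,v}
  v — {b,d,g}

N(b) = ["v"]

Answer: ["v"]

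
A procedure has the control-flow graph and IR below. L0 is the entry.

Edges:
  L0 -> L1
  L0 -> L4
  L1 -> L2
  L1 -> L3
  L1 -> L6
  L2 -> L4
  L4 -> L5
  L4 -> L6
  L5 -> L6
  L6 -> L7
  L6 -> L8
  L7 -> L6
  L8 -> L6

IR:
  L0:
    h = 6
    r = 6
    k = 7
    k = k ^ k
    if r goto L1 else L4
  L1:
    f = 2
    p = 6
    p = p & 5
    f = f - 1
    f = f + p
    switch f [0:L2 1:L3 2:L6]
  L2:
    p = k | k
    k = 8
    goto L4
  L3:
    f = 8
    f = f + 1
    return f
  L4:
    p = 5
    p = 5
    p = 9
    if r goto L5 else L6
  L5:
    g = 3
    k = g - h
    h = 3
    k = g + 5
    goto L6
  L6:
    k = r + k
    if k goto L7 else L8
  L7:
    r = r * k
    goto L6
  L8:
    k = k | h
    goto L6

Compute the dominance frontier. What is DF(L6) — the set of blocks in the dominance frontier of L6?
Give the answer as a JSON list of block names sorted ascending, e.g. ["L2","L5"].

idom tree: L1←L0 L2←L1 L3←L1 L4←L0 L5←L4 L6←L0 L7←L6 L8←L6
Dom at joins:
  L4: preds {L0,L2}: {L0} ∩ {L0,L1,L2} = {L0}; idom=L0
  L6: preds {L1,L4,L5,L7,L8}: {L0,L1} ∩ {L0,L4} ∩ {L0,L4,L5} ∩ {L0,L6,L7} ∩ {L0,L6,L8} = {L0}; idom=L0

Frontier:
  join L4 pred L0: · stop@L0
  join L4 pred L2: L2→L1 stop@L0
  join L6 pred L1: L1 stop@L0
  join L6 pred L4: L4 stop@L0
  join L6 pred L5: L5→L4 stop@L0
  join L6 pred L7: L7→L6 stop@L0
  join L6 pred L8: L8→L6 stop@L0
  L0 → ∅
  L1 → {L4,L6}
  L2 → {L4}
  L3 → ∅
  L4 → {L6}
  L5 → {L6}
  L6 → {L6}
  L7 → {L6}
  L8 → {L6}

DF(L6) = ["L6"]

Answer: ["L6"]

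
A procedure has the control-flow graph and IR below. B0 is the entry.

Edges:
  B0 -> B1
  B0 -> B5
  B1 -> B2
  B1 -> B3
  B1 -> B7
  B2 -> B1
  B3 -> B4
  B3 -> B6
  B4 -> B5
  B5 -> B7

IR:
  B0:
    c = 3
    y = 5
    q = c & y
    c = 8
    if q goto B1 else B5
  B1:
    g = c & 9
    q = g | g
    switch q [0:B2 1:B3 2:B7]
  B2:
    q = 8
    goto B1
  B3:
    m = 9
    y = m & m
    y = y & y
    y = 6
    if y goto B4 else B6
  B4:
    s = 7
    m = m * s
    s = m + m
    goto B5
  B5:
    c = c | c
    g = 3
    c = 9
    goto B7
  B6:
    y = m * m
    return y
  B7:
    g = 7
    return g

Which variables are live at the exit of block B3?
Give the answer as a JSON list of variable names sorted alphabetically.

Answer: ["c", "m"]

Working:
def/use:
  B0: {c,q,y} / ∅
  B1: {g,q} / {c}
  B2: {q} / ∅
  B3: {m,y} / ∅
  B4: {m,s} / {m}
  B5: {c,g} / {c}
  B6: {y} / {m}
  B7: {g} / ∅

Liveness:
  B0: in=∅ out={c}
  B1: in={c} out={c}
  B2: in={c} out={c}
  B3: in={c} out={c,m}
  B4: in={c,m} out={c}
  B5: in={c} out=∅
  B6: in={m} out=∅
  B7: in=∅ out=∅

live-out(B3) = ["c", "m"]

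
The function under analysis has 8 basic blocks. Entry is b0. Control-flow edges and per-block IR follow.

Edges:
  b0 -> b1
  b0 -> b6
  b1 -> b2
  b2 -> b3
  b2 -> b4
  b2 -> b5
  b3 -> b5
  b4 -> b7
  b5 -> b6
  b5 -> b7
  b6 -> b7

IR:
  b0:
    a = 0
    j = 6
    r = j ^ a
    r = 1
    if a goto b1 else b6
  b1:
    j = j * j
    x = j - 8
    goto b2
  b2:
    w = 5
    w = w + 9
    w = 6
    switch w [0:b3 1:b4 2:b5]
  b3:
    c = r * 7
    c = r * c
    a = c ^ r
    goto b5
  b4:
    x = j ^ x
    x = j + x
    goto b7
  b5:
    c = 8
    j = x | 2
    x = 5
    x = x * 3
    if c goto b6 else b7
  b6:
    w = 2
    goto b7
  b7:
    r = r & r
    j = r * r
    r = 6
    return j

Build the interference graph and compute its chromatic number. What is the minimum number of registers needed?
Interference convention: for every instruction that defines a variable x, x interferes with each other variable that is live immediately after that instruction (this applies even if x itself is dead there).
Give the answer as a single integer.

def/use:
  b0: def={a,j,r} ue=∅
  b1: def={j,x} ue={j}
  b2: def={w} ue=∅
  b3: def={a,c} ue={r}
  b4: def={x} ue={j,x}
  b5: def={c,j,x} ue={x}
  b6: def={w} ue=∅
  b7: def={j,r} ue={r}

Backward fixpoint:
  b0: in=∅ out={j,r}
  b1: in={j,r} out={j,r,x}
  b2: in={j,r,x} out={j,r,x}
  b3: in={r,x} out={r,x}
  b4: in={j,r,x} out={r}
  b5: in={r,x} out={r}
  b6: in={r} out={r}
  b7: in={r} out=∅

Conflict graph:
  a↔{j,r,x}
  c↔{j,r,x}
  j↔{a,c,r,w,x}
  r↔{a,c,j,w,x}
  w↔{j,r,x}
  x↔{a,c,j,r,w}

Registers:
  clique {a,j,r,x} ⇒ need ≥ 4
  assign a→c3 c→c3 j→c0 r→c1 w→c3 x→c2 — no edge inside a register ⇒ χ ≤ 4
  χ = 4

Answer: 4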